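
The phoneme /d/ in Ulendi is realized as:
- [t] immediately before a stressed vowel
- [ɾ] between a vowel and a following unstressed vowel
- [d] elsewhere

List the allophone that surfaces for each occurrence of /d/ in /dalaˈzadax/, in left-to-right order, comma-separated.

Occurrence 1 (position 1): no conditioning environment matches → elsewhere allophone [d].
Occurrence 2 (position 7): between a vowel and a following unstressed vowel → [ɾ].

[d], [ɾ]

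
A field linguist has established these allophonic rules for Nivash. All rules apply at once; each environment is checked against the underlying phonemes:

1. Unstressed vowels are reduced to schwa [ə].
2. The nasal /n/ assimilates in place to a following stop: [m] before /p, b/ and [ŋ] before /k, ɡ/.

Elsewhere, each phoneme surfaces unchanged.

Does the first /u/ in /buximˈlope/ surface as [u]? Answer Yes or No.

/u/ (between /b/ and /x/): in an unstressed syllable, so rule 1 applies → [ə].
The actual realization is [ə], not [u].

No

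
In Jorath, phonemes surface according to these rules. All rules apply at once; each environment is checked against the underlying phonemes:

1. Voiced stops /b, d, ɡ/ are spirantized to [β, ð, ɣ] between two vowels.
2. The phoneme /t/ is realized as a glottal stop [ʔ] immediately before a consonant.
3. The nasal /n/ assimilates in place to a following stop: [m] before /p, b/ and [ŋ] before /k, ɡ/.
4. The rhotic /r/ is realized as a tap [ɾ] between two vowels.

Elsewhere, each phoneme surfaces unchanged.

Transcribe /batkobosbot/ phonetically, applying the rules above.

[baʔkoβosbot]

/b/ (word-initial) fails the environment for rule 1, so it stays [b].
/a/ stays [a].
/t/ (between /a/ and /k/): immediately before a consonant, so rule 2 applies → [ʔ].
/k/ (between /t/ and /o/) is unaffected → [k].
/o/ — not in any rule's target class → [o].
/b/ (between /o/ and /o/): between two vowels, so rule 1 applies → [β].
/o/ (between /b/ and /s/): no rule targets it → [o].
/s/ (between /o/ and /b/) is unaffected → [s].
/b/ (between /s/ and /o/) is in the target of rule 1 but the environment (between two vowels) is not met → [b].
/o/ (between /b/ and /t/) is unaffected → [o].
/t/ (word-final) fails the environment for rule 2, so it stays [t].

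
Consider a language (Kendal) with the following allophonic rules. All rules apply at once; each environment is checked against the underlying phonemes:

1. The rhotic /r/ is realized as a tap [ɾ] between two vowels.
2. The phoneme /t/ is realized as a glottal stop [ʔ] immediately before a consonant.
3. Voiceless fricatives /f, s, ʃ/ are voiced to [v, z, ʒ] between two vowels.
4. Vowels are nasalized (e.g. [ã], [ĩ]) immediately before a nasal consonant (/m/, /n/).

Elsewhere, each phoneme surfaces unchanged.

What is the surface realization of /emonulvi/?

[ẽmõnulvi]

/e/ — word-initial, before a nasal consonant — surfaces as [ẽ] (rule 4).
/m/ (between /e/ and /o/) is unaffected → [m].
/o/ (between /m/ and /n/): before a nasal consonant, so rule 4 applies → [õ].
/n/ — not in any rule's target class → [n].
/u/ — between /n/ and /l/; rule 4 does not apply here → [u].
/l/ stays [l].
/v/ (between /l/ and /i/): no rule targets it → [v].
/i/ (word-final): rule 4 targets it, but not before a nasal consonant → unchanged [i].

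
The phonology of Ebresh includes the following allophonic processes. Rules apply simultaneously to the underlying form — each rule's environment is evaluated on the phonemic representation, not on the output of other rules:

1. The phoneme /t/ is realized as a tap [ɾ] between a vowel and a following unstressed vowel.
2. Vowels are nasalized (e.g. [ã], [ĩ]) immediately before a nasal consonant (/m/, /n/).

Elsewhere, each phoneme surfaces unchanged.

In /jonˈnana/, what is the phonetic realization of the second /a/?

/a/ — word-final; rule 2 does not apply here → [a].

[a]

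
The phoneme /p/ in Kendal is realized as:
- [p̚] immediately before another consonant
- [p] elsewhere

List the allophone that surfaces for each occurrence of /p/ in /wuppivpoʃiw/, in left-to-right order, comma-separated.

[p̚], [p], [p]

Occurrence 1 (position 3): immediately before another consonant → [p̚].
Occurrence 2 (position 4): no conditioning environment matches → elsewhere allophone [p].
Occurrence 3 (position 7): no conditioning environment matches → elsewhere allophone [p].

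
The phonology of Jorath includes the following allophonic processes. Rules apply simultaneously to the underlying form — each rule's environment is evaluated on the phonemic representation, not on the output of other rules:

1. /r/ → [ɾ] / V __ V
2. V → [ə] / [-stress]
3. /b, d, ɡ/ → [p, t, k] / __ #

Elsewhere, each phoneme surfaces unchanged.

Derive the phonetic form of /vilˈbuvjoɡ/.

/v/ (word-initial): no rule targets it → [v].
/i/ meets the environment for rule 2 (in an unstressed syllable) → [ə].
/l/ (between /i/ and /b/): no rule targets it → [l].
/b/ (between /l/ and /u/) is in the target of rule 3 but the environment (word-finally) is not met → [b].
/u/ (between /b/ and /v/): rule 2 targets it, but not in an unstressed syllable → unchanged [u].
/v/ (between /u/ and /j/) is unaffected → [v].
/j/ — not in any rule's target class → [j].
/o/ (between /j/ and /ɡ/) occurs in an unstressed syllable → [ə] by rule 2.
/ɡ/ — word-final, word-finally — surfaces as [k] (rule 3).

[vəlˈbuvjək]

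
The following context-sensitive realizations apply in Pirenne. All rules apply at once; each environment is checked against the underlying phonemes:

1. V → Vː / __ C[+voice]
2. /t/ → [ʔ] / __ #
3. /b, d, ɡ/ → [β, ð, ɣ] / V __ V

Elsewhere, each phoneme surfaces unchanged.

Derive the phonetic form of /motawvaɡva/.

/m/ — not in any rule's target class → [m].
/o/ (between /m/ and /t/): rule 1 targets it, but not before a voiced consonant → unchanged [o].
/t/ (between /o/ and /a/) is in the target of rule 2 but the environment (word-finally) is not met → [t].
/a/ (between /t/ and /w/): before a voiced consonant, so rule 1 applies → [aː].
/w/ — not in any rule's target class → [w].
/v/ (between /w/ and /a/) is unaffected → [v].
/a/ (between /v/ and /ɡ/): before a voiced consonant, so rule 1 applies → [aː].
/ɡ/ — between /a/ and /v/; rule 3 does not apply here → [ɡ].
/v/ (between /ɡ/ and /a/): no rule targets it → [v].
/a/ — word-final; rule 1 does not apply here → [a].

[motaːwvaːɡva]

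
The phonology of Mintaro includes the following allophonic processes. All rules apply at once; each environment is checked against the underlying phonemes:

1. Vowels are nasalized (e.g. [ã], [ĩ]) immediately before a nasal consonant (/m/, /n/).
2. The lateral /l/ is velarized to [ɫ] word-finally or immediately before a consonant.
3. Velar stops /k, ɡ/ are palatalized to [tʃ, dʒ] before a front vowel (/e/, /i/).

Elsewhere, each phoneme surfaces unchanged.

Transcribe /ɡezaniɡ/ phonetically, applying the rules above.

[dʒezãniɡ]

Rule 3 applies to /ɡ/ (word-initial: before a front vowel) → [dʒ].
/e/ (between /ɡ/ and /z/): rule 1 targets it, but not before a nasal consonant → unchanged [e].
/a/ (between /z/ and /n/) occurs before a nasal consonant → [ã] by rule 1.
/i/ (between /n/ and /ɡ/) fails the environment for rule 1, so it stays [i].
/ɡ/ — word-final; rule 3 does not apply here → [ɡ].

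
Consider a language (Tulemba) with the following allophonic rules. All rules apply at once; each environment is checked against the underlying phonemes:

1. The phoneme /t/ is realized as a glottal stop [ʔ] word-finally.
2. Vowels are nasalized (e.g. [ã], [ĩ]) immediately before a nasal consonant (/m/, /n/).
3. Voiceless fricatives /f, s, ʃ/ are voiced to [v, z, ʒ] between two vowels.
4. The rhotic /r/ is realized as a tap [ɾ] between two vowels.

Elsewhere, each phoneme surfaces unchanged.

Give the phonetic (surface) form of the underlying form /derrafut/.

[derravuʔ]

/d/ stays [d].
/e/ — between /d/ and /r/; rule 2 does not apply here → [e].
/r/ (between /e/ and /r/): rule 4 targets it, but not between two vowels → unchanged [r].
/r/ (between /r/ and /a/) is in the target of rule 4 but the environment (between two vowels) is not met → [r].
/a/ (between /r/ and /f/) fails the environment for rule 2, so it stays [a].
/f/ meets the environment for rule 3 (between two vowels) → [v].
/u/ — between /f/ and /t/; rule 2 does not apply here → [u].
Rule 1 applies to /t/ (word-final: word-finally) → [ʔ].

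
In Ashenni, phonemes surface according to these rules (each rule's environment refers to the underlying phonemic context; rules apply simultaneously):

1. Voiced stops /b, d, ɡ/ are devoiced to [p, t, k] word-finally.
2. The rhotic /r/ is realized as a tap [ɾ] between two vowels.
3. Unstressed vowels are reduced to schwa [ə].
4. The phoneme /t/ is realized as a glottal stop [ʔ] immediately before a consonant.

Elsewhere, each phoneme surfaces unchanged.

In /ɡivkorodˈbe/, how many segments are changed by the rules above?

Segments that undergo a rule: /i/ → [ə] (rule 3); /o/ → [ə] (rule 3); /r/ → [ɾ] (rule 2); /o/ → [ə] (rule 3).
All other segments surface unchanged.

4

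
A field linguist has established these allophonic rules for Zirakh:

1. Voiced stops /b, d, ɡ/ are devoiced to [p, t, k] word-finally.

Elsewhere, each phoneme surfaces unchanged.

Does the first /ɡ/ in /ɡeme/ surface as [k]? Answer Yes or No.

/ɡ/ (word-initial) is in the target of rule 1 but the environment (word-finally) is not met → [ɡ].
The actual realization is [ɡ], not [k].

No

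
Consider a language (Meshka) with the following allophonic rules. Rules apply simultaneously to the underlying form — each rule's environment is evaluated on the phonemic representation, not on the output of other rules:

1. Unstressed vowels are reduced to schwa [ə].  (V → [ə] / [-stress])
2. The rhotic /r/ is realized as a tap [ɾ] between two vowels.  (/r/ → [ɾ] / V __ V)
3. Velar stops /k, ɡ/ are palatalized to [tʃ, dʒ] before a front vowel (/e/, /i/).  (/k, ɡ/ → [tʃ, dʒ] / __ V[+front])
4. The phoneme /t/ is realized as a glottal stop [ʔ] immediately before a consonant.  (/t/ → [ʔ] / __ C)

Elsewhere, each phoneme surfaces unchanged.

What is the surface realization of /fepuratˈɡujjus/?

[fəpəɾəʔˈɡujjəs]

/f/ — not in any rule's target class → [f].
/e/ — between /f/ and /p/, in an unstressed syllable — surfaces as [ə] (rule 1).
/p/ — not in any rule's target class → [p].
Rule 1 applies to /u/ (between /p/ and /r/: in an unstressed syllable) → [ə].
Rule 2 applies to /r/ (between /u/ and /a/: between two vowels) → [ɾ].
/a/ (between /r/ and /t/) occurs in an unstressed syllable → [ə] by rule 1.
/t/ (between /a/ and /ɡ/): immediately before a consonant, so rule 4 applies → [ʔ].
/ɡ/ — between /t/ and /u/; rule 3 does not apply here → [ɡ].
/u/ — between /ɡ/ and /j/; rule 1 does not apply here → [u].
/j/ (between /u/ and /j/) is unaffected → [j].
/j/ (between /j/ and /u/) is unaffected → [j].
Rule 1 applies to /u/ (between /j/ and /s/: in an unstressed syllable) → [ə].
/s/ (word-final): no rule targets it → [s].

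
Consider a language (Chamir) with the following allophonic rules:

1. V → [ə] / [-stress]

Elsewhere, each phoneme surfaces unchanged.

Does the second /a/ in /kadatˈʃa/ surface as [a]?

No

/a/ — between /d/ and /t/, in an unstressed syllable — surfaces as [ə] (rule 1).
The actual realization is [ə], not [a].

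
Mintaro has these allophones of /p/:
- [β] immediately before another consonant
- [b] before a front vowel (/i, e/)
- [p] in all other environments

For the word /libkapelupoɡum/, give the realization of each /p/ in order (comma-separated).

[b], [p]

Occurrence 1 (position 6): before a front vowel (/i, e/) → [b].
Occurrence 2 (position 10): no conditioning environment matches → elsewhere allophone [p].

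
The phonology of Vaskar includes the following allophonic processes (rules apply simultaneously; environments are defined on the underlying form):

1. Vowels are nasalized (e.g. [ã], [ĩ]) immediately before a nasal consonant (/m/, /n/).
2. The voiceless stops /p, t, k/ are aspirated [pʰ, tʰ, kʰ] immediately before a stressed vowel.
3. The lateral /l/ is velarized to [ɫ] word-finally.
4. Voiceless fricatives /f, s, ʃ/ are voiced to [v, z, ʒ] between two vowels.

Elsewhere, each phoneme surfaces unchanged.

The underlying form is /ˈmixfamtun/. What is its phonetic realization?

[ˈmixfãmtũn]

/m/ stays [m].
/i/ — between /m/ and /x/; rule 1 does not apply here → [i].
/x/ (between /i/ and /f/): no rule targets it → [x].
/f/ (between /x/ and /a/): rule 4 targets it, but not between two vowels → unchanged [f].
/a/ meets the environment for rule 1 (before a nasal consonant) → [ã].
/m/ — not in any rule's target class → [m].
/t/ (between /m/ and /u/) fails the environment for rule 2, so it stays [t].
/u/ (between /t/ and /n/) occurs before a nasal consonant → [ũ] by rule 1.
/n/ (word-final) is unaffected → [n].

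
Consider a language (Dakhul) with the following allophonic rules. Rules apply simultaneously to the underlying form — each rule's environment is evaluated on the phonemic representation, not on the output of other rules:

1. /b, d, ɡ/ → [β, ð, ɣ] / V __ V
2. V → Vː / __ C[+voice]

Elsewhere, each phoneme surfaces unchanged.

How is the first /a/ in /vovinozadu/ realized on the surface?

/a/ (between /z/ and /d/): before a voiced consonant, so rule 2 applies → [aː].

[aː]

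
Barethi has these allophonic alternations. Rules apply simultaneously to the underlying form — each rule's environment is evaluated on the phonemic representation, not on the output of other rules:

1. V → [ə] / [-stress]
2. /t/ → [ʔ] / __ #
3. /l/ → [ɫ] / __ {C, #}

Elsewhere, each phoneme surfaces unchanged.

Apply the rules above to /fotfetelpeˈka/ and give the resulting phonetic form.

[fətfətəɫpəˈka]

/f/ stays [f].
/o/ — between /f/ and /t/, in an unstressed syllable — surfaces as [ə] (rule 1).
/t/ (between /o/ and /f/) fails the environment for rule 2, so it stays [t].
/f/ — not in any rule's target class → [f].
/e/ — between /f/ and /t/, in an unstressed syllable — surfaces as [ə] (rule 1).
/t/ (between /e/ and /e/) is in the target of rule 2 but the environment (word-finally) is not met → [t].
Rule 1 applies to /e/ (between /t/ and /l/: in an unstressed syllable) → [ə].
/l/ meets the environment for rule 3 (word-finally or immediately before a consonant) → [ɫ].
/p/ (between /l/ and /e/) is unaffected → [p].
Rule 1 applies to /e/ (between /p/ and /k/: in an unstressed syllable) → [ə].
/k/ (between /e/ and /a/): no rule targets it → [k].
/a/ — word-final; rule 1 does not apply here → [a].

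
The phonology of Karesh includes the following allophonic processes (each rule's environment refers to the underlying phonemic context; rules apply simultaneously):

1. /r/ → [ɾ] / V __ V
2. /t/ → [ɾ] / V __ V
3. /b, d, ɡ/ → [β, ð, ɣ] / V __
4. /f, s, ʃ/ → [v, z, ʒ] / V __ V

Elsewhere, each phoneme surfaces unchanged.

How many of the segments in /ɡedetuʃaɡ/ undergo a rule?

Segments that undergo a rule: /d/ → [ð] (rule 3); /t/ → [ɾ] (rule 2); /ʃ/ → [ʒ] (rule 4); /ɡ/ → [ɣ] (rule 3).
All other segments surface unchanged.

4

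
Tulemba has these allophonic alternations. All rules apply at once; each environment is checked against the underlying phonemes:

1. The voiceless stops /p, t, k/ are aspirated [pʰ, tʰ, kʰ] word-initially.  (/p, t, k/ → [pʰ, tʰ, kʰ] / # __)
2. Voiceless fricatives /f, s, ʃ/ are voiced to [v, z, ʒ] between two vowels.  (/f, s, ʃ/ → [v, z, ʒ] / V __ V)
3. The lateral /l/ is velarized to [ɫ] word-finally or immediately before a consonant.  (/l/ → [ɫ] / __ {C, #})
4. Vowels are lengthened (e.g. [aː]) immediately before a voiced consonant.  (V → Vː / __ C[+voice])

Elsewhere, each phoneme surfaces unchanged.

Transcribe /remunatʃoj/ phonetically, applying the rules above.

/r/ — not in any rule's target class → [r].
Rule 4 applies to /e/ (between /r/ and /m/: before a voiced consonant) → [eː].
/m/ stays [m].
/u/ — between /m/ and /n/, before a voiced consonant — surfaces as [uː] (rule 4).
/n/ — not in any rule's target class → [n].
/a/ (between /n/ and /t/) is in the target of rule 4 but the environment (before a voiced consonant) is not met → [a].
/t/ (between /a/ and /ʃ/) is in the target of rule 1 but the environment (word-initially) is not met → [t].
/ʃ/ (between /t/ and /o/): rule 2 targets it, but not between two vowels → unchanged [ʃ].
/o/ (between /ʃ/ and /j/): before a voiced consonant, so rule 4 applies → [oː].
/j/ (word-final) is unaffected → [j].

[reːmuːnatʃoːj]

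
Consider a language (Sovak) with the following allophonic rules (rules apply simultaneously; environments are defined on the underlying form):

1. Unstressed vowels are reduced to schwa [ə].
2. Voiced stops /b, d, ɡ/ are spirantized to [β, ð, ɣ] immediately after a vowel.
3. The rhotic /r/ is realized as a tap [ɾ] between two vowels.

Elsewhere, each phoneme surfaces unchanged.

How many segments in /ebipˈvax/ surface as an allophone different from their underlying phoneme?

3

Segments that undergo a rule: /e/ → [ə] (rule 1); /b/ → [β] (rule 2); /i/ → [ə] (rule 1).
All other segments surface unchanged.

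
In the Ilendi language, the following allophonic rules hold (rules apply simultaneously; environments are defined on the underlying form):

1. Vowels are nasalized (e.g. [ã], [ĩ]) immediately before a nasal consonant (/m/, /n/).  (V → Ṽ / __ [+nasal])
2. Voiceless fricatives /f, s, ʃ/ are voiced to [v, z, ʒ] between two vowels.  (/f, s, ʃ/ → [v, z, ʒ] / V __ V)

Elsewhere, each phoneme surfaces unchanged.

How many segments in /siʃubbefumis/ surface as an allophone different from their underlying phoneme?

3

Segments that undergo a rule: /ʃ/ → [ʒ] (rule 2); /f/ → [v] (rule 2); /u/ → [ũ] (rule 1).
All other segments surface unchanged.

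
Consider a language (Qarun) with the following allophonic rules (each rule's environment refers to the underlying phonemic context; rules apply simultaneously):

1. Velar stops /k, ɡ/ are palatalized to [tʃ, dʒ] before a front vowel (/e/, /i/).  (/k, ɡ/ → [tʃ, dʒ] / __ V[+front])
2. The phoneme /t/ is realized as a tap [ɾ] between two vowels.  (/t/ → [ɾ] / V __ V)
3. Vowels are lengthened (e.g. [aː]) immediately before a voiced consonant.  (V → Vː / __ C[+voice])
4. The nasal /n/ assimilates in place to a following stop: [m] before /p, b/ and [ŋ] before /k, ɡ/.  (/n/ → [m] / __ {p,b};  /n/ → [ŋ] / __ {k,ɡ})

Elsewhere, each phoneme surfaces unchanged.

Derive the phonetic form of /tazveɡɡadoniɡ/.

/t/ (word-initial) fails the environment for rule 2, so it stays [t].
/a/ — between /t/ and /z/, before a voiced consonant — surfaces as [aː] (rule 3).
/z/ — not in any rule's target class → [z].
/v/ (between /z/ and /e/): no rule targets it → [v].
/e/ (between /v/ and /ɡ/): before a voiced consonant, so rule 3 applies → [eː].
/ɡ/ (between /e/ and /ɡ/) fails the environment for rule 1, so it stays [ɡ].
/ɡ/ (between /ɡ/ and /a/) fails the environment for rule 1, so it stays [ɡ].
Rule 3 applies to /a/ (between /ɡ/ and /d/: before a voiced consonant) → [aː].
/d/ stays [d].
/o/ (between /d/ and /n/): before a voiced consonant, so rule 3 applies → [oː].
/n/ — between /o/ and /i/; rule 4 does not apply here → [n].
/i/ — between /n/ and /ɡ/, before a voiced consonant — surfaces as [iː] (rule 3).
/ɡ/ (word-final) is in the target of rule 1 but the environment (before a front vowel) is not met → [ɡ].

[taːzveːɡɡaːdoːniːɡ]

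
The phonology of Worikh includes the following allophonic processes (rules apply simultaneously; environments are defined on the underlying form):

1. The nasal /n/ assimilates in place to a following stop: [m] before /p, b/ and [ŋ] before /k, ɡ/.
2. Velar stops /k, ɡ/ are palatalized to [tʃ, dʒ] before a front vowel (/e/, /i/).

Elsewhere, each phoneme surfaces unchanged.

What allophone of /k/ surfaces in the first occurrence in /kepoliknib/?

/k/ (word-initial) occurs before a front vowel → [tʃ] by rule 2.

[tʃ]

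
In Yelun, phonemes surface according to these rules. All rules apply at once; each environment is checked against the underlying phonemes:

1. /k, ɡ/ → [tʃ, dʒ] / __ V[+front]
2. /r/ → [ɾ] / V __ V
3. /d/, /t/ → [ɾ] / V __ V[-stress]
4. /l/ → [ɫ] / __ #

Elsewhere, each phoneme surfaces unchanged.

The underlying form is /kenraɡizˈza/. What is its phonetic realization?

/k/ (word-initial): before a front vowel, so rule 1 applies → [tʃ].
/e/ (between /k/ and /n/): no rule targets it → [e].
/n/ (between /e/ and /r/): no rule targets it → [n].
/r/ — between /n/ and /a/; rule 2 does not apply here → [r].
/a/ — not in any rule's target class → [a].
/ɡ/ meets the environment for rule 1 (before a front vowel) → [dʒ].
/i/ stays [i].
/z/ (between /i/ and /z/): no rule targets it → [z].
/z/ stays [z].
/a/ (word-final) is unaffected → [a].

[tʃenradʒizˈza]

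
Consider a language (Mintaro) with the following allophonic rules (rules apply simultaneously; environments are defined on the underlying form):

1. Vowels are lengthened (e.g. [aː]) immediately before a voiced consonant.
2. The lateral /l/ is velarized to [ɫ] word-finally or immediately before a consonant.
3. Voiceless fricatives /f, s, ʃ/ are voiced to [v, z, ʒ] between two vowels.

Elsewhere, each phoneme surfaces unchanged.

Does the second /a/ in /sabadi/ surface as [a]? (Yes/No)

/a/ — between /b/ and /d/, before a voiced consonant — surfaces as [aː] (rule 1).
The actual realization is [aː], not [a].

No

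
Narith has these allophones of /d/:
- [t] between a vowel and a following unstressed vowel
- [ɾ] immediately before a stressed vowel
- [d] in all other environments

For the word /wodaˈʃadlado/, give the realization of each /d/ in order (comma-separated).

Occurrence 1 (position 3): between a vowel and a following unstressed vowel → [t].
Occurrence 2 (position 7): no conditioning environment matches → elsewhere allophone [d].
Occurrence 3 (position 10): between a vowel and a following unstressed vowel → [t].

[t], [d], [t]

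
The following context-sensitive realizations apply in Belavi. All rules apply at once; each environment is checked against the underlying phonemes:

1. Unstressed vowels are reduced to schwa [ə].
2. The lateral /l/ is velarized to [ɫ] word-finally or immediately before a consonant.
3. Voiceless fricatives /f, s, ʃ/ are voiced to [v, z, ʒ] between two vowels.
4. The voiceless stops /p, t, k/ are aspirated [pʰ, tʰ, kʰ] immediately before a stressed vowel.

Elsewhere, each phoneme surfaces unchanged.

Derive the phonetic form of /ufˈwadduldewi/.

/u/ (word-initial) occurs in an unstressed syllable → [ə] by rule 1.
/f/ (between /u/ and /w/) fails the environment for rule 3, so it stays [f].
/w/ (between /f/ and /a/) is unaffected → [w].
/a/ (between /w/ and /d/) fails the environment for rule 1, so it stays [a].
/d/ — not in any rule's target class → [d].
/d/ stays [d].
/u/ (between /d/ and /l/): in an unstressed syllable, so rule 1 applies → [ə].
Rule 2 applies to /l/ (between /u/ and /d/: word-finally or immediately before a consonant) → [ɫ].
/d/ stays [d].
/e/ — between /d/ and /w/, in an unstressed syllable — surfaces as [ə] (rule 1).
/w/ — not in any rule's target class → [w].
/i/ (word-final) occurs in an unstressed syllable → [ə] by rule 1.

[əfˈwaddəɫdəwə]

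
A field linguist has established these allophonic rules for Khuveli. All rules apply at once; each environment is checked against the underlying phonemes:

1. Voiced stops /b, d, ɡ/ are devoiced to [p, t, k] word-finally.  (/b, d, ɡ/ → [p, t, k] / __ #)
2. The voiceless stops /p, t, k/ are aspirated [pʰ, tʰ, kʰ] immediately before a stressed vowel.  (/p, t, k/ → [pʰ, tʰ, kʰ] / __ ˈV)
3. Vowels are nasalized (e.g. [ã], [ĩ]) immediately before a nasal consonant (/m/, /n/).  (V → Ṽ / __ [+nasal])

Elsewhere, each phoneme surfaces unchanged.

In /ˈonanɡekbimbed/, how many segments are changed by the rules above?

4

Segments that undergo a rule: /o/ → [õ] (rule 3); /a/ → [ã] (rule 3); /i/ → [ĩ] (rule 3); /d/ → [t] (rule 1).
All other segments surface unchanged.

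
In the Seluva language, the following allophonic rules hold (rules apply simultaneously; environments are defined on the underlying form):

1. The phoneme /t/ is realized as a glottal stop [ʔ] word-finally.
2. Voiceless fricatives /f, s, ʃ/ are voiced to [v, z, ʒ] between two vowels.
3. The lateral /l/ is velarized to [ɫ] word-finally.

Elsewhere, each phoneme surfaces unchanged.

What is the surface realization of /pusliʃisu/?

[pusliʒizu]

/p/ — not in any rule's target class → [p].
/u/ (between /p/ and /s/): no rule targets it → [u].
/s/ (between /u/ and /l/) fails the environment for rule 2, so it stays [s].
/l/ (between /s/ and /i/): rule 3 targets it, but not word-finally → unchanged [l].
/i/ (between /l/ and /ʃ/) is unaffected → [i].
/ʃ/ (between /i/ and /i/) occurs between two vowels → [ʒ] by rule 2.
/i/ (between /ʃ/ and /s/): no rule targets it → [i].
Rule 2 applies to /s/ (between /i/ and /u/: between two vowels) → [z].
/u/ (word-final): no rule targets it → [u].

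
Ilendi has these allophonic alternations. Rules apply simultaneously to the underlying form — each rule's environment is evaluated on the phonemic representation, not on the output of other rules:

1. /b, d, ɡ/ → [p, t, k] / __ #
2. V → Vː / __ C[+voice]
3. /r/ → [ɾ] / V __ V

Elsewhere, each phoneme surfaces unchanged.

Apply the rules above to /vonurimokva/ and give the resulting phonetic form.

/v/ (word-initial): no rule targets it → [v].
Rule 2 applies to /o/ (between /v/ and /n/: before a voiced consonant) → [oː].
/n/ stays [n].
/u/ meets the environment for rule 2 (before a voiced consonant) → [uː].
/r/ (between /u/ and /i/) occurs between two vowels → [ɾ] by rule 3.
/i/ (between /r/ and /m/) occurs before a voiced consonant → [iː] by rule 2.
/m/ (between /i/ and /o/) is unaffected → [m].
/o/ (between /m/ and /k/) fails the environment for rule 2, so it stays [o].
/k/ (between /o/ and /v/) is unaffected → [k].
/v/ — not in any rule's target class → [v].
/a/ (word-final) is in the target of rule 2 but the environment (before a voiced consonant) is not met → [a].

[voːnuːɾiːmokva]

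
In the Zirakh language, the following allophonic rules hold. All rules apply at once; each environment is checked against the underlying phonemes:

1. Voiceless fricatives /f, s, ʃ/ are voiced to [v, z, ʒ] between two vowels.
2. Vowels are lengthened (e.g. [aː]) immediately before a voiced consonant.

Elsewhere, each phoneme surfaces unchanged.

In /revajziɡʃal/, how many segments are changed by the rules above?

4

Segments that undergo a rule: /e/ → [eː] (rule 2); /a/ → [aː] (rule 2); /i/ → [iː] (rule 2); /a/ → [aː] (rule 2).
All other segments surface unchanged.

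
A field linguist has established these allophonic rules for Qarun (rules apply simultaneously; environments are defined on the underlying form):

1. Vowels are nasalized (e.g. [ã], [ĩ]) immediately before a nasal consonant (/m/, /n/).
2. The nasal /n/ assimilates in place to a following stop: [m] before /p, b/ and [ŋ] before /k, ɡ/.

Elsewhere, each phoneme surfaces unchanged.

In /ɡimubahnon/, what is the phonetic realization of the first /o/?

/o/ (between /n/ and /n/) occurs before a nasal consonant → [õ] by rule 1.

[õ]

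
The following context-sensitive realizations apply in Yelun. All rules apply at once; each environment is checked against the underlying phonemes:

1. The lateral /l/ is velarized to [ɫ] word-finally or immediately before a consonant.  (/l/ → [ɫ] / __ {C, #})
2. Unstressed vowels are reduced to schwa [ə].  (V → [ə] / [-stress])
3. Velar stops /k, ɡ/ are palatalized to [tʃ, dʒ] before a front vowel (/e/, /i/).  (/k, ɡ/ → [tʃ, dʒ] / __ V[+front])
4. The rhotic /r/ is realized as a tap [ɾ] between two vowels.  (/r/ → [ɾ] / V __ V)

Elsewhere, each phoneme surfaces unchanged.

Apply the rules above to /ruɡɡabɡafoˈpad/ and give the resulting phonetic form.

[rəɡɡəbɡəfəˈpad]

/r/ (word-initial): rule 4 targets it, but not between two vowels → unchanged [r].
/u/ (between /r/ and /ɡ/): in an unstressed syllable, so rule 2 applies → [ə].
/ɡ/ (between /u/ and /ɡ/) is in the target of rule 3 but the environment (before a front vowel) is not met → [ɡ].
/ɡ/ (between /ɡ/ and /a/) fails the environment for rule 3, so it stays [ɡ].
Rule 2 applies to /a/ (between /ɡ/ and /b/: in an unstressed syllable) → [ə].
/b/ — not in any rule's target class → [b].
/ɡ/ (between /b/ and /a/) is in the target of rule 3 but the environment (before a front vowel) is not met → [ɡ].
Rule 2 applies to /a/ (between /ɡ/ and /f/: in an unstressed syllable) → [ə].
/f/ (between /a/ and /o/): no rule targets it → [f].
Rule 2 applies to /o/ (between /f/ and /p/: in an unstressed syllable) → [ə].
/p/ (between /o/ and /a/): no rule targets it → [p].
/a/ (between /p/ and /d/) fails the environment for rule 2, so it stays [a].
/d/ — not in any rule's target class → [d].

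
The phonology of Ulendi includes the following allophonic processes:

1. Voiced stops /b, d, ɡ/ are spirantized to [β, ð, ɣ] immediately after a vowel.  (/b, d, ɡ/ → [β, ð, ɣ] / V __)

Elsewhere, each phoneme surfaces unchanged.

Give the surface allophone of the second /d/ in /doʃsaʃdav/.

[d]

/d/ (between /ʃ/ and /a/): rule 1 targets it, but not immediately after a vowel → unchanged [d].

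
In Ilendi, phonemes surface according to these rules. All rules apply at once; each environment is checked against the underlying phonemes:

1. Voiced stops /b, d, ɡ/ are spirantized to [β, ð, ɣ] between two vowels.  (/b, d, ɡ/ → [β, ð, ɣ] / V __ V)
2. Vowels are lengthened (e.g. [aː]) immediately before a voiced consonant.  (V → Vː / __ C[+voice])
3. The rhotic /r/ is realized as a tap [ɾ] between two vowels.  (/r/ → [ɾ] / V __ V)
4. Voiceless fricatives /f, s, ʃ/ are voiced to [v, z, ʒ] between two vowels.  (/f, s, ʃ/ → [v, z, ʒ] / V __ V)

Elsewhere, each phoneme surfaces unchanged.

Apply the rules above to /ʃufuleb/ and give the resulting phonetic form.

/ʃ/ — word-initial; rule 4 does not apply here → [ʃ].
/u/ (between /ʃ/ and /f/) fails the environment for rule 2, so it stays [u].
/f/ (between /u/ and /u/) occurs between two vowels → [v] by rule 4.
/u/ — between /f/ and /l/, before a voiced consonant — surfaces as [uː] (rule 2).
/l/ (between /u/ and /e/): no rule targets it → [l].
/e/ meets the environment for rule 2 (before a voiced consonant) → [eː].
/b/ (word-final) is in the target of rule 1 but the environment (between two vowels) is not met → [b].

[ʃuvuːleːb]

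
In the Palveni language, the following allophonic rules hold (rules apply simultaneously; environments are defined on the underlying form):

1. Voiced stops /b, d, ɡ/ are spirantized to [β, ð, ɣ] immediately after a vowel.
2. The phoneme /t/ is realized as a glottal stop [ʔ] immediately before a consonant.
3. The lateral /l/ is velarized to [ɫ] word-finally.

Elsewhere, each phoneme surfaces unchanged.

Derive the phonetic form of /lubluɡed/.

[luβluɣeð]

/l/ — word-initial; rule 3 does not apply here → [l].
/u/ (between /l/ and /b/) is unaffected → [u].
/b/ — between /u/ and /l/, immediately after a vowel — surfaces as [β] (rule 1).
/l/ (between /b/ and /u/) is in the target of rule 3 but the environment (word-finally) is not met → [l].
/u/ — not in any rule's target class → [u].
/ɡ/ — between /u/ and /e/, immediately after a vowel — surfaces as [ɣ] (rule 1).
/e/ stays [e].
/d/ — word-final, immediately after a vowel — surfaces as [ð] (rule 1).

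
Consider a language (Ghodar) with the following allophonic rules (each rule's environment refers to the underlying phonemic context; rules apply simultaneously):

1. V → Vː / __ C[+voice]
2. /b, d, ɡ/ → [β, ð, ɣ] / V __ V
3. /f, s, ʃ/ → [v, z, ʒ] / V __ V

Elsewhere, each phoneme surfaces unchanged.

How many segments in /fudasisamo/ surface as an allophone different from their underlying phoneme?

5

Segments that undergo a rule: /u/ → [uː] (rule 1); /d/ → [ð] (rule 2); /s/ → [z] (rule 3); /s/ → [z] (rule 3); /a/ → [aː] (rule 1).
All other segments surface unchanged.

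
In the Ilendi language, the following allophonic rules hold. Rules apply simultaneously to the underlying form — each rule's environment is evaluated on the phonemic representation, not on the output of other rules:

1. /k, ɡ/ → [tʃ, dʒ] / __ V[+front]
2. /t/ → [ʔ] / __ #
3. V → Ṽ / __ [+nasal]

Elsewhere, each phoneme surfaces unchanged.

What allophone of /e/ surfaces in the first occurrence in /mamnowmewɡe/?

[e]

/e/ — between /m/ and /w/; rule 3 does not apply here → [e].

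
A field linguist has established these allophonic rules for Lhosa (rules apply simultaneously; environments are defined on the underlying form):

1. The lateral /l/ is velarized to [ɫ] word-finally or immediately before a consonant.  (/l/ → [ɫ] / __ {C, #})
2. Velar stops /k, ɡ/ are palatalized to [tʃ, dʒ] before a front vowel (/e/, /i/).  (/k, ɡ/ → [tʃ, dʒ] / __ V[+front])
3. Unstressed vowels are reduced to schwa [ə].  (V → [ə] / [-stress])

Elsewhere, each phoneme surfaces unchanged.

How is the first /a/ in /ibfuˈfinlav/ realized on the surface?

/a/ — between /l/ and /v/, in an unstressed syllable — surfaces as [ə] (rule 3).

[ə]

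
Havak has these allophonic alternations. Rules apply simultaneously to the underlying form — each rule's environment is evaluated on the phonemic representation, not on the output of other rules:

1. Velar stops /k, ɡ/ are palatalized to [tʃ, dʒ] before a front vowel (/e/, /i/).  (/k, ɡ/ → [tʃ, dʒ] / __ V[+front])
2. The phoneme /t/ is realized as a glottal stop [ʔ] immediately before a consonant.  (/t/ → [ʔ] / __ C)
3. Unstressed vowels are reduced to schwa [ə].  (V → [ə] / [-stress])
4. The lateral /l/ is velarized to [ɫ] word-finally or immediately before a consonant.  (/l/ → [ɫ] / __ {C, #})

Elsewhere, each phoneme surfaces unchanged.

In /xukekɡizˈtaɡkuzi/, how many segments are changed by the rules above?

7

Segments that undergo a rule: /u/ → [ə] (rule 3); /k/ → [tʃ] (rule 1); /e/ → [ə] (rule 3); /ɡ/ → [dʒ] (rule 1); /i/ → [ə] (rule 3); /u/ → [ə] (rule 3); /i/ → [ə] (rule 3).
All other segments surface unchanged.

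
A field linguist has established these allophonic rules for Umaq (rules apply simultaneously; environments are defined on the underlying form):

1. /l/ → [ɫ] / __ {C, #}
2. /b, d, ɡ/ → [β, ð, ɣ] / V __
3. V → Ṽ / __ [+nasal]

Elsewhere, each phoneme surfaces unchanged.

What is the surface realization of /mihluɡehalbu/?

/m/ (word-initial): no rule targets it → [m].
/i/ (between /m/ and /h/): rule 3 targets it, but not before a nasal consonant → unchanged [i].
/h/ (between /i/ and /l/): no rule targets it → [h].
/l/ (between /h/ and /u/) is in the target of rule 1 but the environment (word-finally or immediately before a consonant) is not met → [l].
/u/ (between /l/ and /ɡ/): rule 3 targets it, but not before a nasal consonant → unchanged [u].
/ɡ/ (between /u/ and /e/) occurs immediately after a vowel → [ɣ] by rule 2.
/e/ (between /ɡ/ and /h/) fails the environment for rule 3, so it stays [e].
/h/ stays [h].
/a/ (between /h/ and /l/): rule 3 targets it, but not before a nasal consonant → unchanged [a].
/l/ — between /a/ and /b/, word-finally or immediately before a consonant — surfaces as [ɫ] (rule 1).
/b/ (between /l/ and /u/): rule 2 targets it, but not immediately after a vowel → unchanged [b].
/u/ (word-final): rule 3 targets it, but not before a nasal consonant → unchanged [u].

[mihluɣehaɫbu]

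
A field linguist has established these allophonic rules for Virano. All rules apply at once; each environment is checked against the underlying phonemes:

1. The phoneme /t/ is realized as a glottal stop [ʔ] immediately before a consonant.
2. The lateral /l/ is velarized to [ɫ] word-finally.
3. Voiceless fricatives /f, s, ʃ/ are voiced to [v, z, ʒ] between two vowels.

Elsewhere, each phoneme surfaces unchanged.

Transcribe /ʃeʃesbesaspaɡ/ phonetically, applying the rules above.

/ʃ/ — word-initial; rule 3 does not apply here → [ʃ].
/e/ stays [e].
/ʃ/ (between /e/ and /e/) occurs between two vowels → [ʒ] by rule 3.
/e/ — not in any rule's target class → [e].
/s/ — between /e/ and /b/; rule 3 does not apply here → [s].
/b/ (between /s/ and /e/): no rule targets it → [b].
/e/ — not in any rule's target class → [e].
/s/ — between /e/ and /a/, between two vowels — surfaces as [z] (rule 3).
/a/ — not in any rule's target class → [a].
/s/ (between /a/ and /p/): rule 3 targets it, but not between two vowels → unchanged [s].
/p/ (between /s/ and /a/): no rule targets it → [p].
/a/ — not in any rule's target class → [a].
/ɡ/ (word-final): no rule targets it → [ɡ].

[ʃeʒesbezaspaɡ]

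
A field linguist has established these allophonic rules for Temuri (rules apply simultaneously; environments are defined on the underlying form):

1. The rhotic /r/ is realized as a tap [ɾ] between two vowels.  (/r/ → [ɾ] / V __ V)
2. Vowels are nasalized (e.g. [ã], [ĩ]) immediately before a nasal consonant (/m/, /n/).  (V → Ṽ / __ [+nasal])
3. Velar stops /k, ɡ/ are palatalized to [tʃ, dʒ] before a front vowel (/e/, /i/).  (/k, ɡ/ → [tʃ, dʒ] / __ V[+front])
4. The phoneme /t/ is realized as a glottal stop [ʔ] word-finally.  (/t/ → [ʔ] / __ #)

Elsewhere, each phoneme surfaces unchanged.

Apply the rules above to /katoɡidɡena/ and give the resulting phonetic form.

/k/ (word-initial): rule 3 targets it, but not before a front vowel → unchanged [k].
/a/ (between /k/ and /t/): rule 2 targets it, but not before a nasal consonant → unchanged [a].
/t/ (between /a/ and /o/) is in the target of rule 4 but the environment (word-finally) is not met → [t].
/o/ (between /t/ and /ɡ/) fails the environment for rule 2, so it stays [o].
/ɡ/ (between /o/ and /i/): before a front vowel, so rule 3 applies → [dʒ].
/i/ — between /ɡ/ and /d/; rule 2 does not apply here → [i].
/d/ (between /i/ and /ɡ/) is unaffected → [d].
Rule 3 applies to /ɡ/ (between /d/ and /e/: before a front vowel) → [dʒ].
Rule 2 applies to /e/ (between /ɡ/ and /n/: before a nasal consonant) → [ẽ].
/n/ stays [n].
/a/ (word-final) fails the environment for rule 2, so it stays [a].

[katodʒiddʒẽna]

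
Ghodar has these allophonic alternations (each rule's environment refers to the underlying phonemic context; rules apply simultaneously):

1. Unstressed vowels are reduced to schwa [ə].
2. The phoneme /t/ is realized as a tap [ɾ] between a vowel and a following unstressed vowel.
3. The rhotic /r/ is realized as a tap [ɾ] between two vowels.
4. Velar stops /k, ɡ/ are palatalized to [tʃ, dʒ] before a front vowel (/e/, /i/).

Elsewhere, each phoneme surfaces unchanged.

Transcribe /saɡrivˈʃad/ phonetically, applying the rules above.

/s/ stays [s].
/a/ meets the environment for rule 1 (in an unstressed syllable) → [ə].
/ɡ/ (between /a/ and /r/): rule 4 targets it, but not before a front vowel → unchanged [ɡ].
/r/ (between /ɡ/ and /i/): rule 3 targets it, but not between two vowels → unchanged [r].
/i/ — between /r/ and /v/, in an unstressed syllable — surfaces as [ə] (rule 1).
/v/ — not in any rule's target class → [v].
/ʃ/ — not in any rule's target class → [ʃ].
/a/ — between /ʃ/ and /d/; rule 1 does not apply here → [a].
/d/ — not in any rule's target class → [d].

[səɡrəvˈʃad]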